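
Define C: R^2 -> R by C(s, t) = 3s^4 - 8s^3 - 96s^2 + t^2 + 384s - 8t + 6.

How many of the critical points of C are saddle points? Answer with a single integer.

1

C separates as a function of s plus a function of t, so ∇C=0 decouples.
∂C/∂s = 12(s - 4)(s - 2)(s + 4) = 0 at s ∈ {-4, 2, 4}; ∂C/∂t = 2(t - 4) = 0 at t ∈ {4}.
The Hessian is diagonal: diag(C_ss, C_tt). Second derivatives: C_ss(-4)=576, C_ss(2)=-144, C_ss(4)=192; C_tt(4)=2.
Saddle points occur where the two diagonal entries have opposite signs: (2, 4). Count: 1.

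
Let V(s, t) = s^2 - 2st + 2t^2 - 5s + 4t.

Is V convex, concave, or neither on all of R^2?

convex

V is quadratic, so its Hessian is the constant matrix H = [[2, -2], [-2, 4]].
det(H) = 4, tr(H) = 6.
det(H) > 0 and tr(H) > 0, so H is positive definite everywhere: convex.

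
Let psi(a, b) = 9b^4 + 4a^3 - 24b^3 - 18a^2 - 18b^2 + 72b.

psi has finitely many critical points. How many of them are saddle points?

psi separates as a function of a plus a function of b, so ∇psi=0 decouples.
∂psi/∂a = 12a(a - 3) = 0 at a ∈ {0, 3}; ∂psi/∂b = 36(b - 2)(b - 1)(b + 1) = 0 at b ∈ {-1, 1, 2}.
The Hessian is diagonal: diag(psi_aa, psi_bb). Second derivatives: psi_aa(0)=-36, psi_aa(3)=36; psi_bb(-1)=216, psi_bb(1)=-72, psi_bb(2)=108.
Saddle points occur where the two diagonal entries have opposite signs: (0, -1), (0, 2), (3, 1). Count: 3.

3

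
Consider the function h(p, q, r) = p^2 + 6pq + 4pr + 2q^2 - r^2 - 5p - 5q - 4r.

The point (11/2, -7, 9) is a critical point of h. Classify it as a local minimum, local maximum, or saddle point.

saddle point

The Hessian is constant: H = [[2, 6, 4], [6, 4, 0], [4, 0, -2]].
Leading principal minors: Δ₁ = 2, Δ₂ = -28, Δ₃ = -8.
The minors fit neither the all-positive nor the alternating-sign pattern, so H is indefinite: a saddle point.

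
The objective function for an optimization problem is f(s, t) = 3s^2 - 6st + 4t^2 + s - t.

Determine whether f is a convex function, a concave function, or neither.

f is quadratic, so its Hessian is the constant matrix H = [[6, -6], [-6, 8]].
det(H) = 12, tr(H) = 14.
det(H) > 0 and tr(H) > 0, so H is positive definite everywhere: convex.

convex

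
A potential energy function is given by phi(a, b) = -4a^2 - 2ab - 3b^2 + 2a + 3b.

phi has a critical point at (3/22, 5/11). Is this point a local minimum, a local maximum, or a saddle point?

local maximum

The Hessian of phi is constant: H = [[-8, -2], [-2, -6]].
det(H) = (-8)·(-6) − (-2)² = 44.
det(H) > 0 and tr(H) = -14 < 0, so H is negative definite and the point is a local maximum.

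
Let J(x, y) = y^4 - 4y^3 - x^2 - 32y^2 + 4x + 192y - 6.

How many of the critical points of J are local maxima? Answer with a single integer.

1

J separates as a function of x plus a function of y, so ∇J=0 decouples.
∂J/∂x = -2(x - 2) = 0 at x ∈ {2}; ∂J/∂y = 4(y - 4)(y - 3)(y + 4) = 0 at y ∈ {-4, 3, 4}.
The Hessian is diagonal: diag(J_xx, J_yy). Second derivatives: J_xx(2)=-2; J_yy(-4)=224, J_yy(3)=-28, J_yy(4)=32.
Local maxima occur where both diagonal entries negative: (2, 3). Count: 1.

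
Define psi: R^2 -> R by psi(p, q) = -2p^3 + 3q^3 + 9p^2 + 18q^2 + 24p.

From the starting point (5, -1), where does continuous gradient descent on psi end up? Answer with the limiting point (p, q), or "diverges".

diverges

psi is separable, so gradient descent decouples: p follows -∂psi/∂p, q follows -∂psi/∂q.
∂psi/∂p = -6(p - 4)(p + 1); at p=5 this is -36, so p increases.
∂psi/∂q = 9q(q + 4); at q=-1 this is -27, so q increases.
The p-coordinate has no critical point in that direction and runs off to infinity.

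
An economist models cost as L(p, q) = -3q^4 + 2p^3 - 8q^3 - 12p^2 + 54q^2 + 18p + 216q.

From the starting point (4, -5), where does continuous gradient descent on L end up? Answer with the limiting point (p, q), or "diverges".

L is separable, so gradient descent decouples: p follows -∂L/∂p, q follows -∂L/∂q.
∂L/∂p = 6(p - 3)(p - 1); at p=4 this is 18, so p decreases.
∂L/∂q = -12(q - 3)(q + 2)(q + 3); at q=-5 this is 576, so q decreases.
The q-coordinate has no critical point in that direction and runs off to infinity.

diverges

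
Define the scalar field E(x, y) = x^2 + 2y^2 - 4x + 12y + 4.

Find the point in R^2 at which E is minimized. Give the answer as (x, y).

(2, -3)

E(x,y) separates as P(x) + Q(y) + 4, so its minimum is min P + min Q + 4.
P'(x) = 2x - 4 vanishes at x ∈ {2}; Q'(y) = 4y + 12 vanishes at y ∈ {-3}.
Local minima of P (where P''>0): P(2)=-4. Local minima of Q: Q(-3)=-18.
So the global minimum of E is P(2) + Q(-3) + 4 = -4 − 18 + 4 = -18, attained at (2, -3).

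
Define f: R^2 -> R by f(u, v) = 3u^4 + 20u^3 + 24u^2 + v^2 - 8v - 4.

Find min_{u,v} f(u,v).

f(u,v) separates as P(u) + Q(v) − 4, so its minimum is min P + min Q − 4.
P'(u) = 12u(u + 1)(u + 4) vanishes at u ∈ {-4, -1, 0}; Q'(v) = 2v - 8 vanishes at v ∈ {4}.
Local minima of P (where P''>0): P(-4)=-128, P(0)=0. Local minima of Q: Q(4)=-16.
So the global minimum of f is P(-4) + Q(4) − 4 = -128 − 16 − 4 = -148, attained at (-4, 4).

-148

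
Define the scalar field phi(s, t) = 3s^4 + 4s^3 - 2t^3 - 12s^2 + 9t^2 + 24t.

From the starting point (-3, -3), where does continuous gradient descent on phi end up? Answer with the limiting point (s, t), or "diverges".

(-2, -1)

phi is separable, so gradient descent decouples: s follows -∂phi/∂s, t follows -∂phi/∂t.
∂phi/∂s = 12s(s - 1)(s + 2); at s=-3 this is -144, so s increases.
∂phi/∂t = -6(t - 4)(t + 1); at t=-3 this is -84, so t increases.
s converges to its nearest critical value -2 (a local min of the s-part); t converges to -1. The iterate converges to (-2, -1).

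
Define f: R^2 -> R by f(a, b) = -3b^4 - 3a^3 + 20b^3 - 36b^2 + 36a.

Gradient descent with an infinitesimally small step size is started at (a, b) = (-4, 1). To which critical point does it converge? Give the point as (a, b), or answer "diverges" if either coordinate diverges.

f is separable, so gradient descent decouples: a follows -∂f/∂a, b follows -∂f/∂b.
∂f/∂a = -9(a - 2)(a + 2); at a=-4 this is -108, so a increases.
∂f/∂b = -12b(b - 3)(b - 2); at b=1 this is -24, so b increases.
a converges to its nearest critical value -2 (a local min of the a-part); b converges to 2. The iterate converges to (-2, 2).

(-2, 2)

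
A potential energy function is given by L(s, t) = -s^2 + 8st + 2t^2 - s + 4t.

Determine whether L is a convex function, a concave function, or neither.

neither

L is quadratic, so its Hessian is the constant matrix H = [[-2, 8], [8, 4]].
det(H) = -72, tr(H) = 2.
det(H) < 0, so H is indefinite: neither convex nor concave.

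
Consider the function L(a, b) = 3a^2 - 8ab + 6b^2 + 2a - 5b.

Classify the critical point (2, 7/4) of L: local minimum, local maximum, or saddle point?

local minimum

The Hessian of L is constant: H = [[6, -8], [-8, 12]].
det(H) = 6·12 − (-8)² = 8.
det(H) > 0 and tr(H) = 18 > 0, so H is positive definite and the point is a local minimum.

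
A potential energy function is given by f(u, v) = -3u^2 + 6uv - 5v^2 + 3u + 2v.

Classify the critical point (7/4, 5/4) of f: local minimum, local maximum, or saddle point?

The Hessian of f is constant: H = [[-6, 6], [6, -10]].
det(H) = (-6)·(-10) − 6² = 24.
det(H) > 0 and tr(H) = -16 < 0, so H is negative definite and the point is a local maximum.

local maximum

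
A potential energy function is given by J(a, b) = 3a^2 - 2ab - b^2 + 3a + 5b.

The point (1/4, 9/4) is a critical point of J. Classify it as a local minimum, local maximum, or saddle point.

saddle point

The Hessian of J is constant: H = [[6, -2], [-2, -2]].
det(H) = 6·(-2) − (-2)² = -16.
Since det(H) < 0, H is indefinite and the critical point is a saddle point.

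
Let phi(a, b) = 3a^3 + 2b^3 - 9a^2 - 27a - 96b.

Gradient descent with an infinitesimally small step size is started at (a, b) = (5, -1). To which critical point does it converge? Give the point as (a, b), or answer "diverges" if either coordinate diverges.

phi is separable, so gradient descent decouples: a follows -∂phi/∂a, b follows -∂phi/∂b.
∂phi/∂a = 9(a - 3)(a + 1); at a=5 this is 108, so a decreases.
∂phi/∂b = 6(b - 4)(b + 4); at b=-1 this is -90, so b increases.
a converges to its nearest critical value 3 (a local min of the a-part); b converges to 4. The iterate converges to (3, 4).

(3, 4)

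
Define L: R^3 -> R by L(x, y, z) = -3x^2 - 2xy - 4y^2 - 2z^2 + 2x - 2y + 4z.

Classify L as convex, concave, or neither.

L is quadratic, so its Hessian is the constant matrix H = [[-6, -2, 0], [-2, -8, 0], [0, 0, -4]].
Leading principal minors: -6, 44, -176.
Signs alternate −, +, − ⇒ H ≺ 0 ⇒ concave.

concave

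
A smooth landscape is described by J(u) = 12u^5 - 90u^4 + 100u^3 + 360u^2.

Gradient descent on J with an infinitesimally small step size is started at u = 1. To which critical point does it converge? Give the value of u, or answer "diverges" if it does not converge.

0

J'(u) = 60u(u - 4)(u - 3)(u + 1), so J'(1) = 720.
Gradient descent moves in the -J' direction, i.e. u is decreasing.
The nearest critical point in that direction is u = 0, where J'' = 720 > 0 (a local minimum). The iterate converges there.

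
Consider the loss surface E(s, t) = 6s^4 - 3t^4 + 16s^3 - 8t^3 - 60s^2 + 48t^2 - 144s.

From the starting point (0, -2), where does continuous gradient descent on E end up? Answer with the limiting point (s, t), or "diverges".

(2, 0)

E is separable, so gradient descent decouples: s follows -∂E/∂s, t follows -∂E/∂t.
∂E/∂s = 24(s - 2)(s + 1)(s + 3); at s=0 this is -144, so s increases.
∂E/∂t = -12t(t - 2)(t + 4); at t=-2 this is -192, so t increases.
s converges to its nearest critical value 2 (a local min of the s-part); t converges to 0. The iterate converges to (2, 0).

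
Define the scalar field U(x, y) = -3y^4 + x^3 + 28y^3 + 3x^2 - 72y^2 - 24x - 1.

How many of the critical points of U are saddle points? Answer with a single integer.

U separates as a function of x plus a function of y, so ∇U=0 decouples.
∂U/∂x = 3(x - 2)(x + 4) = 0 at x ∈ {-4, 2}; ∂U/∂y = -12y(y - 4)(y - 3) = 0 at y ∈ {0, 3, 4}.
The Hessian is diagonal: diag(U_xx, U_yy). Second derivatives: U_xx(-4)=-18, U_xx(2)=18; U_yy(0)=-144, U_yy(3)=36, U_yy(4)=-48.
Saddle points occur where the two diagonal entries have opposite signs: (-4, 3), (2, 0), (2, 4). Count: 3.

3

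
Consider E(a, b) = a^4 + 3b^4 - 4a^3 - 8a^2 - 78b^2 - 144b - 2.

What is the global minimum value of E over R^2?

E(a,b) separates as P(a) + Q(b) − 2, so its minimum is min P + min Q − 2.
P'(a) = 4a(a - 4)(a + 1) vanishes at a ∈ {-1, 0, 4}; Q'(b) = 12(b - 4)(b + 1)(b + 3) vanishes at b ∈ {-3, -1, 4}.
Local minima of P (where P''>0): P(-1)=-3, P(4)=-128. Local minima of Q: Q(-3)=-27, Q(4)=-1056.
So the global minimum of E is P(4) + Q(4) − 2 = -128 − 1056 − 2 = -1186, attained at (4, 4).

-1186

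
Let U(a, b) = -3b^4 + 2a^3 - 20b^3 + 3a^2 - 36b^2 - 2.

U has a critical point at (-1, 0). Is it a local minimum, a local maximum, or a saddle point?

local maximum

The mixed partial ∂²U/∂a∂b is 0, so the Hessian at any point is diag(U_aa, U_bb) = diag(6(2a + 1), -12(3b^2 + 10b + 6)).
At (-1, 0): H = diag(-6, -72).
Both eigenvalues are negative, so H is negative definite: a local maximum.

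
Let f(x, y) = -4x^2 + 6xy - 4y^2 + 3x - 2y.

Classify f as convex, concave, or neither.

f is quadratic, so its Hessian is the constant matrix H = [[-8, 6], [6, -8]].
det(H) = 28, tr(H) = -16.
det(H) > 0 and tr(H) < 0, so H is negative definite everywhere: concave.

concave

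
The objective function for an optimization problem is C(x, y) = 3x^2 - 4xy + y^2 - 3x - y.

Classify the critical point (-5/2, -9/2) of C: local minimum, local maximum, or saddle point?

saddle point

The Hessian of C is constant: H = [[6, -4], [-4, 2]].
det(H) = 6·2 − (-4)² = -4.
Since det(H) < 0, H is indefinite and the critical point is a saddle point.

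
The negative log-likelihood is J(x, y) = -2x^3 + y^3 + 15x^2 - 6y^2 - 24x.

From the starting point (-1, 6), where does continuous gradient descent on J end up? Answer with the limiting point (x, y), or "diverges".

J is separable, so gradient descent decouples: x follows -∂J/∂x, y follows -∂J/∂y.
∂J/∂x = -6(x - 4)(x - 1); at x=-1 this is -60, so x increases.
∂J/∂y = 3y(y - 4); at y=6 this is 36, so y decreases.
x converges to its nearest critical value 1 (a local min of the x-part); y converges to 4. The iterate converges to (1, 4).

(1, 4)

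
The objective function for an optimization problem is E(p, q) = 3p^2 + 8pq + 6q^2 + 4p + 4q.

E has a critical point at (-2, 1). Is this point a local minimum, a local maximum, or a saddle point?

local minimum

The Hessian of E is constant: H = [[6, 8], [8, 12]].
det(H) = 6·12 − 8² = 8.
det(H) > 0 and tr(H) = 18 > 0, so H is positive definite and the point is a local minimum.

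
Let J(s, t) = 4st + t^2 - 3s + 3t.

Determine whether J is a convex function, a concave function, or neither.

J is quadratic, so its Hessian is the constant matrix H = [[0, 4], [4, 2]].
det(H) = -16, tr(H) = 2.
det(H) < 0, so H is indefinite: neither convex nor concave.

neither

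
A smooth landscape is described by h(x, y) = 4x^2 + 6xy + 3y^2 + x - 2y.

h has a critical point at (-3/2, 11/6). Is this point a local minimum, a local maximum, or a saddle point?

The Hessian of h is constant: H = [[8, 6], [6, 6]].
det(H) = 8·6 − 6² = 12.
det(H) > 0 and tr(H) = 14 > 0, so H is positive definite and the point is a local minimum.

local minimum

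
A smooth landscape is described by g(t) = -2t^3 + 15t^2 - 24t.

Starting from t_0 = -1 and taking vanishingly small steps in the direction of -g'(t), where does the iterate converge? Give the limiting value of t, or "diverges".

g'(t) = -6(t - 4)(t - 1), so g'(-1) = -60.
Gradient descent moves in the -g' direction, i.e. t is increasing.
The nearest critical point in that direction is t = 1, where g'' = 18 > 0 (a local minimum). The iterate converges there.

1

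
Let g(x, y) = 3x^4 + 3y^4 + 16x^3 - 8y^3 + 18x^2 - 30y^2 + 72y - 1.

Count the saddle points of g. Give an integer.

g separates as a function of x plus a function of y, so ∇g=0 decouples.
∂g/∂x = 12x(x + 1)(x + 3) = 0 at x ∈ {-3, -1, 0}; ∂g/∂y = 12(y - 3)(y - 1)(y + 2) = 0 at y ∈ {-2, 1, 3}.
The Hessian is diagonal: diag(g_xx, g_yy). Second derivatives: g_xx(-3)=72, g_xx(-1)=-24, g_xx(0)=36; g_yy(-2)=180, g_yy(1)=-72, g_yy(3)=120.
Saddle points occur where the two diagonal entries have opposite signs: (-3, 1), (-1, -2), (-1, 3), (0, 1). Count: 4.

4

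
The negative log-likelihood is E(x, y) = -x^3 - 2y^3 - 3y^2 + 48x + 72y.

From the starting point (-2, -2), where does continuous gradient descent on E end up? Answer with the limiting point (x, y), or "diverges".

E is separable, so gradient descent decouples: x follows -∂E/∂x, y follows -∂E/∂y.
∂E/∂x = -3(x - 4)(x + 4); at x=-2 this is 36, so x decreases.
∂E/∂y = -6(y - 3)(y + 4); at y=-2 this is 60, so y decreases.
x converges to its nearest critical value -4 (a local min of the x-part); y converges to -4. The iterate converges to (-4, -4).

(-4, -4)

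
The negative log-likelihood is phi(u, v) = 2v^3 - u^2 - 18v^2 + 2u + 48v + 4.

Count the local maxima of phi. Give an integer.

1

phi separates as a function of u plus a function of v, so ∇phi=0 decouples.
∂phi/∂u = -2(u - 1) = 0 at u ∈ {1}; ∂phi/∂v = 6(v - 4)(v - 2) = 0 at v ∈ {2, 4}.
The Hessian is diagonal: diag(phi_uu, phi_vv). Second derivatives: phi_uu(1)=-2; phi_vv(2)=-12, phi_vv(4)=12.
Local maxima occur where both diagonal entries negative: (1, 2). Count: 1.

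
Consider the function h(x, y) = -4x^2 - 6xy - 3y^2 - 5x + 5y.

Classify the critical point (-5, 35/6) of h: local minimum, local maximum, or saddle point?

local maximum

The Hessian of h is constant: H = [[-8, -6], [-6, -6]].
det(H) = (-8)·(-6) − (-6)² = 12.
det(H) > 0 and tr(H) = -14 < 0, so H is negative definite and the point is a local maximum.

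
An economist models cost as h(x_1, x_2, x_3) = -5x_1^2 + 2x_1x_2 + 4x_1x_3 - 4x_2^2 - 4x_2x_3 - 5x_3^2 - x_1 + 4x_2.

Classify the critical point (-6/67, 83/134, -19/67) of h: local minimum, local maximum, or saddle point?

The Hessian is constant: H = [[-10, 2, 4], [2, -8, -4], [4, -4, -10]].
Leading principal minors: Δ₁ = -10, Δ₂ = 76, Δ₃ = -536.
The minors alternate sign starting negative (−, +, −), so H is negative definite: a local maximum.

local maximum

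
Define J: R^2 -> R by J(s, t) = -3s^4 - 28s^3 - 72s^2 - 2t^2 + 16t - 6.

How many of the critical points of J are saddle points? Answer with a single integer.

1

J separates as a function of s plus a function of t, so ∇J=0 decouples.
∂J/∂s = -12s(s + 3)(s + 4) = 0 at s ∈ {-4, -3, 0}; ∂J/∂t = -4(t - 4) = 0 at t ∈ {4}.
The Hessian is diagonal: diag(J_ss, J_tt). Second derivatives: J_ss(-4)=-48, J_ss(-3)=36, J_ss(0)=-144; J_tt(4)=-4.
Saddle points occur where the two diagonal entries have opposite signs: (-3, 4). Count: 1.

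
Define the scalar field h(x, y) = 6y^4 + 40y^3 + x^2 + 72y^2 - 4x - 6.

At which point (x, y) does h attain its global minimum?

(2, 0)

h(x,y) separates as P(x) + Q(y) − 6, so its minimum is min P + min Q − 6.
P'(x) = 2x - 4 vanishes at x ∈ {2}; Q'(y) = 24y(y + 2)(y + 3) vanishes at y ∈ {-3, -2, 0}.
Local minima of P (where P''>0): P(2)=-4. Local minima of Q: Q(-3)=54, Q(0)=0.
So the global minimum of h is P(2) + Q(0) − 6 = -4 + 0 − 6 = -10, attained at (2, 0).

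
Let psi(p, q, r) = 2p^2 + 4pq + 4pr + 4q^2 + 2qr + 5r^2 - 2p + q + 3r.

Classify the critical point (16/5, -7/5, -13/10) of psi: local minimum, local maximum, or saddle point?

local minimum

The Hessian is constant: H = [[4, 4, 4], [4, 8, 2], [4, 2, 10]].
Leading principal minors: Δ₁ = 4, Δ₂ = 16, Δ₃ = 80.
All leading minors are positive, so H is positive definite: a local minimum.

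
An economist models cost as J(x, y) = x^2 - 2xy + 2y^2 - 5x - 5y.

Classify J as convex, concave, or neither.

J is quadratic, so its Hessian is the constant matrix H = [[2, -2], [-2, 4]].
det(H) = 4, tr(H) = 6.
det(H) > 0 and tr(H) > 0, so H is positive definite everywhere: convex.

convex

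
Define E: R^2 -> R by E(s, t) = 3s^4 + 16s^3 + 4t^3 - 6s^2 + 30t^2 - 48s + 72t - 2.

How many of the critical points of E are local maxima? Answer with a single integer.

E separates as a function of s plus a function of t, so ∇E=0 decouples.
∂E/∂s = 12(s - 1)(s + 1)(s + 4) = 0 at s ∈ {-4, -1, 1}; ∂E/∂t = 12(t + 2)(t + 3) = 0 at t ∈ {-3, -2}.
The Hessian is diagonal: diag(E_ss, E_tt). Second derivatives: E_ss(-4)=180, E_ss(-1)=-72, E_ss(1)=120; E_tt(-3)=-12, E_tt(-2)=12.
Local maxima occur where both diagonal entries negative: (-1, -3). Count: 1.

1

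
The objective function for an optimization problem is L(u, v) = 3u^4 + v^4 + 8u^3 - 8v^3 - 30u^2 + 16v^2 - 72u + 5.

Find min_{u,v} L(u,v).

L(u,v) separates as P(u) + Q(v) + 5, so its minimum is min P + min Q + 5.
P'(u) = 12(u - 2)(u + 1)(u + 3) vanishes at u ∈ {-3, -1, 2}; Q'(v) = 4v(v - 4)(v - 2) vanishes at v ∈ {0, 2, 4}.
Local minima of P (where P''>0): P(-3)=-27, P(2)=-152. Local minima of Q: Q(0)=0, Q(4)=0.
So the global minimum of L is P(2) + Q(0) + 5 = -152 + 0 + 5 = -147, attained at (2, 0).

-147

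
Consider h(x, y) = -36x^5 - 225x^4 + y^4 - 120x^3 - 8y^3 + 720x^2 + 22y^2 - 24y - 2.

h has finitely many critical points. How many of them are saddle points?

6

h separates as a function of x plus a function of y, so ∇h=0 decouples.
∂h/∂x = -180x(x - 1)(x + 2)(x + 4) = 0 at x ∈ {-4, -2, 0, 1}; ∂h/∂y = 4(y - 3)(y - 2)(y - 1) = 0 at y ∈ {1, 2, 3}.
The Hessian is diagonal: diag(h_xx, h_yy). Second derivatives: h_xx(-4)=7200, h_xx(-2)=-2160, h_xx(0)=1440, h_xx(1)=-2700; h_yy(1)=8, h_yy(2)=-4, h_yy(3)=8.
Saddle points occur where the two diagonal entries have opposite signs: (-4, 2), (-2, 1), (-2, 3), (0, 2), (1, 1), (1, 3). Count: 6.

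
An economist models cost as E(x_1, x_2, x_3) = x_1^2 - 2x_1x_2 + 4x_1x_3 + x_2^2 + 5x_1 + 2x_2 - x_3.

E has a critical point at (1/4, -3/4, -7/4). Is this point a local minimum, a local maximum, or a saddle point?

The Hessian is constant: H = [[2, -2, 4], [-2, 2, 0], [4, 0, 0]].
Leading principal minors: Δ₁ = 2, Δ₂ = 0, Δ₃ = -32.
The minors fit neither the all-positive nor the alternating-sign pattern, so H is indefinite: a saddle point.

saddle point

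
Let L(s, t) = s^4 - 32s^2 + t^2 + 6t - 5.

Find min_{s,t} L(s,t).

-270

L(s,t) separates as P(s) + Q(t) − 5, so its minimum is min P + min Q − 5.
P'(s) = 4s(s - 4)(s + 4) vanishes at s ∈ {-4, 0, 4}; Q'(t) = 2(t + 3) vanishes at t ∈ {-3}.
Local minima of P (where P''>0): P(-4)=-256, P(4)=-256. Local minima of Q: Q(-3)=-9.
So the global minimum of L is P(-4) + Q(-3) − 5 = -256 − 9 − 5 = -270, attained at (-4, -3).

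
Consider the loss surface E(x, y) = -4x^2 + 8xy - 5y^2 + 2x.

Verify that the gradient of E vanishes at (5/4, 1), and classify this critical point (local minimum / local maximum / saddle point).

local maximum

∇E = (-8x + 8y + 2, 8x - 10y); substituting (5/4, 1) gives ∇E = (0, 0), so (5/4, 1) is indeed a critical point.
The Hessian of E is constant: H = [[-8, 8], [8, -10]].
det(H) = (-8)·(-10) − 8² = 16.
det(H) > 0 and tr(H) = -18 < 0, so H is negative definite and the point is a local maximum.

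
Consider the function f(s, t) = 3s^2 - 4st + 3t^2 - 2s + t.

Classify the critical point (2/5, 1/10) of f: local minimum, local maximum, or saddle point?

The Hessian of f is constant: H = [[6, -4], [-4, 6]].
det(H) = 6·6 − (-4)² = 20.
det(H) > 0 and tr(H) = 12 > 0, so H is positive definite and the point is a local minimum.

local minimum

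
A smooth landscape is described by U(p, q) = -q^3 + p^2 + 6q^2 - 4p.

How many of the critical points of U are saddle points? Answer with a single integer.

U separates as a function of p plus a function of q, so ∇U=0 decouples.
∂U/∂p = 2(p - 2) = 0 at p ∈ {2}; ∂U/∂q = -3q(q - 4) = 0 at q ∈ {0, 4}.
The Hessian is diagonal: diag(U_pp, U_qq). Second derivatives: U_pp(2)=2; U_qq(0)=12, U_qq(4)=-12.
Saddle points occur where the two diagonal entries have opposite signs: (2, 4). Count: 1.

1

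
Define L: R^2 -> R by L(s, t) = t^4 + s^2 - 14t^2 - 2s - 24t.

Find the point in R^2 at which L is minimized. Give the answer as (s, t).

L(s,t) separates as P(s) + Q(t), so its minimum is min P + min Q.
P'(s) = 2s - 2 vanishes at s ∈ {1}; Q'(t) = 4(t - 3)(t + 1)(t + 2) vanishes at t ∈ {-2, -1, 3}.
Local minima of P (where P''>0): P(1)=-1. Local minima of Q: Q(-2)=8, Q(3)=-117.
So the global minimum of L is P(1) + Q(3) = -1 − 117 = -118, attained at (1, 3).

(1, 3)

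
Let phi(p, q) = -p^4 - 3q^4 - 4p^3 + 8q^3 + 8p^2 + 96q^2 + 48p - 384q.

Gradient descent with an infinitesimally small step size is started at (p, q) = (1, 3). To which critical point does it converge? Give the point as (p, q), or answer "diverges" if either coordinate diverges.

phi is separable, so gradient descent decouples: p follows -∂phi/∂p, q follows -∂phi/∂q.
∂phi/∂p = -4(p - 2)(p + 2)(p + 3); at p=1 this is 48, so p decreases.
∂phi/∂q = -12(q - 4)(q - 2)(q + 4); at q=3 this is 84, so q decreases.
p converges to its nearest critical value -2 (a local min of the p-part); q converges to 2. The iterate converges to (-2, 2).

(-2, 2)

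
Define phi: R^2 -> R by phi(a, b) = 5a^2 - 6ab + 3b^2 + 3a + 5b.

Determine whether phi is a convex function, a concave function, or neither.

phi is quadratic, so its Hessian is the constant matrix H = [[10, -6], [-6, 6]].
det(H) = 24, tr(H) = 16.
det(H) > 0 and tr(H) > 0, so H is positive definite everywhere: convex.

convex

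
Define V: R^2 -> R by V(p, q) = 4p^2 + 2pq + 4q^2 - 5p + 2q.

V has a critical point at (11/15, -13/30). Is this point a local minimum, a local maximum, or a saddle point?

local minimum

The Hessian of V is constant: H = [[8, 2], [2, 8]].
det(H) = 8·8 − 2² = 60.
det(H) > 0 and tr(H) = 16 > 0, so H is positive definite and the point is a local minimum.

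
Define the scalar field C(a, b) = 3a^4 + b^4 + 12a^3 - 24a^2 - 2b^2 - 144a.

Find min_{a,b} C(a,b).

-241

C(a,b) separates as P(a) + Q(b), so its minimum is min P + min Q.
P'(a) = 12(a - 2)(a + 2)(a + 3) vanishes at a ∈ {-3, -2, 2}; Q'(b) = 4b(b - 1)(b + 1) vanishes at b ∈ {-1, 0, 1}.
Local minima of P (where P''>0): P(-3)=135, P(2)=-240. Local minima of Q: Q(-1)=-1, Q(1)=-1.
So the global minimum of C is P(2) + Q(-1) = -240 − 1 = -241, attained at (2, -1).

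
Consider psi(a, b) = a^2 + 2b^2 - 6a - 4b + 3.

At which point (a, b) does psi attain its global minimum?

(3, 1)

psi(a,b) separates as P(a) + Q(b) + 3, so its minimum is min P + min Q + 3.
P'(a) = 2a - 6 vanishes at a ∈ {3}; Q'(b) = 4b - 4 vanishes at b ∈ {1}.
Local minima of P (where P''>0): P(3)=-9. Local minima of Q: Q(1)=-2.
So the global minimum of psi is P(3) + Q(1) + 3 = -9 − 2 + 3 = -8, attained at (3, 1).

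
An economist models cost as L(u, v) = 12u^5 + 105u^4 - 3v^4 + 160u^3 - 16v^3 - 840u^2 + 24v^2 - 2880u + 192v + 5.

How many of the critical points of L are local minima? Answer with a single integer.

2

L separates as a function of u plus a function of v, so ∇L=0 decouples.
∂L/∂u = 60(u - 2)(u + 2)(u + 3)(u + 4) = 0 at u ∈ {-4, -3, -2, 2}; ∂L/∂v = -12(v - 2)(v + 2)(v + 4) = 0 at v ∈ {-4, -2, 2}.
The Hessian is diagonal: diag(L_uu, L_vv). Second derivatives: L_uu(-4)=-720, L_uu(-3)=300, L_uu(-2)=-480, L_uu(2)=7200; L_vv(-4)=-144, L_vv(-2)=96, L_vv(2)=-288.
Local minima occur where both diagonal entries positive: (-3, -2), (2, -2). Count: 2.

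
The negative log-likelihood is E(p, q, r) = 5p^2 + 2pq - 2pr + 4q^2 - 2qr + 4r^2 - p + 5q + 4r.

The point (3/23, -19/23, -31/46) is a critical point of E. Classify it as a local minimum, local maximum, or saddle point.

local minimum

The Hessian is constant: H = [[10, 2, -2], [2, 8, -2], [-2, -2, 8]].
Leading principal minors: Δ₁ = 10, Δ₂ = 76, Δ₃ = 552.
All leading minors are positive, so H is positive definite: a local minimum.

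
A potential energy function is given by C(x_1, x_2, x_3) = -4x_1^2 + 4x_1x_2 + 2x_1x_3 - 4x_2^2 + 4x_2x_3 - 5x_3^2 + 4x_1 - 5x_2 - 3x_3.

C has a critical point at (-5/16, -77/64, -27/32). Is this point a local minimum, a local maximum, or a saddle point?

The Hessian is constant: H = [[-8, 4, 2], [4, -8, 4], [2, 4, -10]].
Leading principal minors: Δ₁ = -8, Δ₂ = 48, Δ₃ = -256.
The minors alternate sign starting negative (−, +, −), so H is negative definite: a local maximum.

local maximum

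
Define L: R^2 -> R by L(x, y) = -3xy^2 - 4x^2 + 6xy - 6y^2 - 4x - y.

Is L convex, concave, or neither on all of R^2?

The term -3xy^2 is cubic, so the Hessian is not constant.
∂²L/∂y² = -6x - 12, which takes both signs as x varies (negative for sufficiently large x). A diagonal entry of the Hessian changing sign means the Hessian is neither positive- nor negative-semidefinite on all of R^2.

neither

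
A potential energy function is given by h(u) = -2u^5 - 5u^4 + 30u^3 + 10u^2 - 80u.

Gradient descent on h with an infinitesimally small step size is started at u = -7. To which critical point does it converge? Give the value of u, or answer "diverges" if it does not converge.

-4

h'(u) = -10(u - 2)(u - 1)(u + 1)(u + 4), so h'(-7) = -12960.
Gradient descent moves in the -h' direction, i.e. u is increasing.
The nearest critical point in that direction is u = -4, where h'' = 900 > 0 (a local minimum). The iterate converges there.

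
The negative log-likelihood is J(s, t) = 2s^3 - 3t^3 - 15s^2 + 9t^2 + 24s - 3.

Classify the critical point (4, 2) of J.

The mixed partial ∂²J/∂s∂t is 0, so the Hessian at any point is diag(J_ss, J_tt) = diag(6(2s - 5), 18(-t + 1)).
At (4, 2): H = diag(18, -18).
The eigenvalues have opposite signs, so H is indefinite: a saddle point.

saddle point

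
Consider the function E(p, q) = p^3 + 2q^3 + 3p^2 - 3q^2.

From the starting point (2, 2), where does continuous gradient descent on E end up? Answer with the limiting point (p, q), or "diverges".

E is separable, so gradient descent decouples: p follows -∂E/∂p, q follows -∂E/∂q.
∂E/∂p = 3p(p + 2); at p=2 this is 24, so p decreases.
∂E/∂q = 6q(q - 1); at q=2 this is 12, so q decreases.
p converges to its nearest critical value 0 (a local min of the p-part); q converges to 1. The iterate converges to (0, 1).

(0, 1)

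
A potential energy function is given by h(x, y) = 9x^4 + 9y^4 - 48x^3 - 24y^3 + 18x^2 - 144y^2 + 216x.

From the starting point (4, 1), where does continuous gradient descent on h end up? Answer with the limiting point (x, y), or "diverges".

(3, 4)

h is separable, so gradient descent decouples: x follows -∂h/∂x, y follows -∂h/∂y.
∂h/∂x = 36(x - 3)(x - 2)(x + 1); at x=4 this is 360, so x decreases.
∂h/∂y = 36y(y - 4)(y + 2); at y=1 this is -324, so y increases.
x converges to its nearest critical value 3 (a local min of the x-part); y converges to 4. The iterate converges to (3, 4).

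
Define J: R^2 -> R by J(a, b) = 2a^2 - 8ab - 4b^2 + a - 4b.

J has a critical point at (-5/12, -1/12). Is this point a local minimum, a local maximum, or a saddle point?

saddle point

The Hessian of J is constant: H = [[4, -8], [-8, -8]].
det(H) = 4·(-8) − (-8)² = -96.
Since det(H) < 0, H is indefinite and the critical point is a saddle point.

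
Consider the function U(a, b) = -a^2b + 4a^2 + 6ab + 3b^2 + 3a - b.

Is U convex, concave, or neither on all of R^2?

neither

The term -a^2b is cubic, so the Hessian is not constant.
∂²U/∂a² = -2b + 8, which takes both signs as b varies (negative for sufficiently large b). A diagonal entry of the Hessian changing sign means the Hessian is neither positive- nor negative-semidefinite on all of R^2.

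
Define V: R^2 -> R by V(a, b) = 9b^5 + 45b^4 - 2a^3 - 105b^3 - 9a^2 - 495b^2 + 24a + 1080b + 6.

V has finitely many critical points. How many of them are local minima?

2

V separates as a function of a plus a function of b, so ∇V=0 decouples.
∂V/∂a = -6(a - 1)(a + 4) = 0 at a ∈ {-4, 1}; ∂V/∂b = 45(b - 2)(b - 1)(b + 3)(b + 4) = 0 at b ∈ {-4, -3, 1, 2}.
The Hessian is diagonal: diag(V_aa, V_bb). Second derivatives: V_aa(-4)=30, V_aa(1)=-30; V_bb(-4)=-1350, V_bb(-3)=900, V_bb(1)=-900, V_bb(2)=1350.
Local minima occur where both diagonal entries positive: (-4, -3), (-4, 2). Count: 2.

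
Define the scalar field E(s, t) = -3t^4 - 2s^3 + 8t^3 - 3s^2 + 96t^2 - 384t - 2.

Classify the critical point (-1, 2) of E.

local minimum

The mixed partial ∂²E/∂s∂t is 0, so the Hessian at any point is diag(E_ss, E_tt) = diag(-6(2s + 1), 12(-3t^2 + 4t + 16)).
At (-1, 2): H = diag(6, 144).
Both eigenvalues are positive, so H is positive definite: a local minimum.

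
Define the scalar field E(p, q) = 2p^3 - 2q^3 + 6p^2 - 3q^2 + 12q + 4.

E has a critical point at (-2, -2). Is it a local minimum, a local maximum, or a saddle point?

saddle point

The mixed partial ∂²E/∂p∂q is 0, so the Hessian at any point is diag(E_pp, E_qq) = diag(12(p + 1), -6(2q + 1)).
At (-2, -2): H = diag(-12, 18).
The eigenvalues have opposite signs, so H is indefinite: a saddle point.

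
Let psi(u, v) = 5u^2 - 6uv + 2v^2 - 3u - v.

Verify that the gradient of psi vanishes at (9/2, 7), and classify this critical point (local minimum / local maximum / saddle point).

local minimum

∇psi = (10u - 6v - 3, -6u + 4v - 1); substituting (9/2, 7) gives ∇psi = (0, 0), so (9/2, 7) is indeed a critical point.
The Hessian of psi is constant: H = [[10, -6], [-6, 4]].
det(H) = 10·4 − (-6)² = 4.
det(H) > 0 and tr(H) = 14 > 0, so H is positive definite and the point is a local minimum.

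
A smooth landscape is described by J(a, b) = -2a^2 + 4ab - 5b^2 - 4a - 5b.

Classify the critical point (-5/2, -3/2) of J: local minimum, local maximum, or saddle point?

local maximum

The Hessian of J is constant: H = [[-4, 4], [4, -10]].
det(H) = (-4)·(-10) − 4² = 24.
det(H) > 0 and tr(H) = -14 < 0, so H is negative definite and the point is a local maximum.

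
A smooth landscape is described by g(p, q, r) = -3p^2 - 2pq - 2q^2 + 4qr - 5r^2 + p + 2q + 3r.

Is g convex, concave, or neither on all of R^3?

concave

g is quadratic, so its Hessian is the constant matrix H = [[-6, -2, 0], [-2, -4, 4], [0, 4, -10]].
Leading principal minors: -6, 20, -104.
Signs alternate −, +, − ⇒ H ≺ 0 ⇒ concave.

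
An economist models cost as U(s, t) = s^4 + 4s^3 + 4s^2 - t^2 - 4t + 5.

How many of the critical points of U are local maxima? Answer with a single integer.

U separates as a function of s plus a function of t, so ∇U=0 decouples.
∂U/∂s = 4s(s + 1)(s + 2) = 0 at s ∈ {-2, -1, 0}; ∂U/∂t = -2(t + 2) = 0 at t ∈ {-2}.
The Hessian is diagonal: diag(U_ss, U_tt). Second derivatives: U_ss(-2)=8, U_ss(-1)=-4, U_ss(0)=8; U_tt(-2)=-2.
Local maxima occur where both diagonal entries negative: (-1, -2). Count: 1.

1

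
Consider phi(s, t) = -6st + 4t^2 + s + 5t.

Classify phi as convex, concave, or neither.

neither

phi is quadratic, so its Hessian is the constant matrix H = [[0, -6], [-6, 8]].
det(H) = -36, tr(H) = 8.
det(H) < 0, so H is indefinite: neither convex nor concave.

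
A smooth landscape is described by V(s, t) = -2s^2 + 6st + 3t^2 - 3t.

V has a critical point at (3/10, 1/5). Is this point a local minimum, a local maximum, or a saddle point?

The Hessian of V is constant: H = [[-4, 6], [6, 6]].
det(H) = (-4)·6 − 6² = -60.
Since det(H) < 0, H is indefinite and the critical point is a saddle point.

saddle point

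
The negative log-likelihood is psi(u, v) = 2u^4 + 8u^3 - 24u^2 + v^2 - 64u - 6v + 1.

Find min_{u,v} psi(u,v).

-136

psi(u,v) separates as P(u) + Q(v) + 1, so its minimum is min P + min Q + 1.
P'(u) = 8(u - 2)(u + 1)(u + 4) vanishes at u ∈ {-4, -1, 2}; Q'(v) = 2v - 6 vanishes at v ∈ {3}.
Local minima of P (where P''>0): P(-4)=-128, P(2)=-128. Local minima of Q: Q(3)=-9.
So the global minimum of psi is P(-4) + Q(3) + 1 = -128 − 9 + 1 = -136, attained at (-4, 3).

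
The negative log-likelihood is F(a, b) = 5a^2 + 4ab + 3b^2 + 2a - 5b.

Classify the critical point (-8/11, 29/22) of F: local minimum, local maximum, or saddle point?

local minimum

The Hessian of F is constant: H = [[10, 4], [4, 6]].
det(H) = 10·6 − 4² = 44.
det(H) > 0 and tr(H) = 16 > 0, so H is positive definite and the point is a local minimum.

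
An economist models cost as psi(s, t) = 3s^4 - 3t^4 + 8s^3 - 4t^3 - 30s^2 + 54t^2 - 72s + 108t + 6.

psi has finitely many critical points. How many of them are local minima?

psi separates as a function of s plus a function of t, so ∇psi=0 decouples.
∂psi/∂s = 12(s - 2)(s + 1)(s + 3) = 0 at s ∈ {-3, -1, 2}; ∂psi/∂t = -12(t - 3)(t + 1)(t + 3) = 0 at t ∈ {-3, -1, 3}.
The Hessian is diagonal: diag(psi_ss, psi_tt). Second derivatives: psi_ss(-3)=120, psi_ss(-1)=-72, psi_ss(2)=180; psi_tt(-3)=-144, psi_tt(-1)=96, psi_tt(3)=-288.
Local minima occur where both diagonal entries positive: (-3, -1), (2, -1). Count: 2.

2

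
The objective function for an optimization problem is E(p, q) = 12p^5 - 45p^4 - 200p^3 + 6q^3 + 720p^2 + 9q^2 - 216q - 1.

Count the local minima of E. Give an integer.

E separates as a function of p plus a function of q, so ∇E=0 decouples.
∂E/∂p = 60p(p - 4)(p - 2)(p + 3) = 0 at p ∈ {-3, 0, 2, 4}; ∂E/∂q = 18(q - 3)(q + 4) = 0 at q ∈ {-4, 3}.
The Hessian is diagonal: diag(E_pp, E_qq). Second derivatives: E_pp(-3)=-6300, E_pp(0)=1440, E_pp(2)=-1200, E_pp(4)=3360; E_qq(-4)=-126, E_qq(3)=126.
Local minima occur where both diagonal entries positive: (0, 3), (4, 3). Count: 2.

2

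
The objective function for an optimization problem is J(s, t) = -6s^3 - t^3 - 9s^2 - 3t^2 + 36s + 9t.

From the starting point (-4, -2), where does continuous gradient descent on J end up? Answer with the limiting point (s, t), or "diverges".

J is separable, so gradient descent decouples: s follows -∂J/∂s, t follows -∂J/∂t.
∂J/∂s = -18(s - 1)(s + 2); at s=-4 this is -180, so s increases.
∂J/∂t = -3(t - 1)(t + 3); at t=-2 this is 9, so t decreases.
s converges to its nearest critical value -2 (a local min of the s-part); t converges to -3. The iterate converges to (-2, -3).

(-2, -3)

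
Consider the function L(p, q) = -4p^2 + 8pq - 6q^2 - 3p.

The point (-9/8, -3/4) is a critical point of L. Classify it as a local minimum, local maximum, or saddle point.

The Hessian of L is constant: H = [[-8, 8], [8, -12]].
det(H) = (-8)·(-12) − 8² = 32.
det(H) > 0 and tr(H) = -20 < 0, so H is negative definite and the point is a local maximum.

local maximum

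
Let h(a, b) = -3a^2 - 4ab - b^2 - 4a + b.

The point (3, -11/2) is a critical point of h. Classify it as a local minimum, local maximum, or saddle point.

saddle point

The Hessian of h is constant: H = [[-6, -4], [-4, -2]].
det(H) = (-6)·(-2) − (-4)² = -4.
Since det(H) < 0, H is indefinite and the critical point is a saddle point.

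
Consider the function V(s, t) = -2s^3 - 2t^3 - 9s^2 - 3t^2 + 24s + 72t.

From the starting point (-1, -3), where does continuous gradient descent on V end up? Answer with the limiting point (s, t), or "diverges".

V is separable, so gradient descent decouples: s follows -∂V/∂s, t follows -∂V/∂t.
∂V/∂s = -6(s - 1)(s + 4); at s=-1 this is 36, so s decreases.
∂V/∂t = -6(t - 3)(t + 4); at t=-3 this is 36, so t decreases.
s converges to its nearest critical value -4 (a local min of the s-part); t converges to -4. The iterate converges to (-4, -4).

(-4, -4)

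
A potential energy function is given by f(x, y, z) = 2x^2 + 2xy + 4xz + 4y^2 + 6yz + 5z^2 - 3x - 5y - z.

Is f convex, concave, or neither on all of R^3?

f is quadratic, so its Hessian is the constant matrix H = [[4, 2, 4], [2, 8, 6], [4, 6, 10]].
Leading principal minors: 4, 28, 104.
All positive ⇒ H ≻ 0 ⇒ convex.

convex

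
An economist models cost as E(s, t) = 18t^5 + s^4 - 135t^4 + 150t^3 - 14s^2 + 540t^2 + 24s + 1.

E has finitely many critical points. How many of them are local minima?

4

E separates as a function of s plus a function of t, so ∇E=0 decouples.
∂E/∂s = 4(s - 2)(s - 1)(s + 3) = 0 at s ∈ {-3, 1, 2}; ∂E/∂t = 90t(t - 4)(t - 3)(t + 1) = 0 at t ∈ {-1, 0, 3, 4}.
The Hessian is diagonal: diag(E_ss, E_tt). Second derivatives: E_ss(-3)=80, E_ss(1)=-16, E_ss(2)=20; E_tt(-1)=-1800, E_tt(0)=1080, E_tt(3)=-1080, E_tt(4)=1800.
Local minima occur where both diagonal entries positive: (-3, 0), (-3, 4), (2, 0), (2, 4). Count: 4.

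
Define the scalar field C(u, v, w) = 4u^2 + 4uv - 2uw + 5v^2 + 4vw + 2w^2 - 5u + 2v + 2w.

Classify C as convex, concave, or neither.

convex

C is quadratic, so its Hessian is the constant matrix H = [[8, 4, -2], [4, 10, 4], [-2, 4, 4]].
Leading principal minors: 8, 64, 24.
All positive ⇒ H ≻ 0 ⇒ convex.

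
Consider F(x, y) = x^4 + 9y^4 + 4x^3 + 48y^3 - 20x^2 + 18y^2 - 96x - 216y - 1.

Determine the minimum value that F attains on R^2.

-421

F(x,y) separates as P(x) + Q(y) − 1, so its minimum is min P + min Q − 1.
P'(x) = 4(x - 3)(x + 2)(x + 4) vanishes at x ∈ {-4, -2, 3}; Q'(y) = 36(y - 1)(y + 2)(y + 3) vanishes at y ∈ {-3, -2, 1}.
Local minima of P (where P''>0): P(-4)=64, P(3)=-279. Local minima of Q: Q(-3)=243, Q(1)=-141.
So the global minimum of F is P(3) + Q(1) − 1 = -279 − 141 − 1 = -421, attained at (3, 1).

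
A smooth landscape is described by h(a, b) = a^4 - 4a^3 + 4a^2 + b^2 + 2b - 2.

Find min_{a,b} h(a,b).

-3

h(a,b) separates as P(a) + Q(b) − 2, so its minimum is min P + min Q − 2.
P'(a) = 4a(a - 2)(a - 1) vanishes at a ∈ {0, 1, 2}; Q'(b) = 2b + 2 vanishes at b ∈ {-1}.
Local minima of P (where P''>0): P(0)=0, P(2)=0. Local minima of Q: Q(-1)=-1.
So the global minimum of h is P(0) + Q(-1) − 2 = 0 − 1 − 2 = -3, attained at (0, -1).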